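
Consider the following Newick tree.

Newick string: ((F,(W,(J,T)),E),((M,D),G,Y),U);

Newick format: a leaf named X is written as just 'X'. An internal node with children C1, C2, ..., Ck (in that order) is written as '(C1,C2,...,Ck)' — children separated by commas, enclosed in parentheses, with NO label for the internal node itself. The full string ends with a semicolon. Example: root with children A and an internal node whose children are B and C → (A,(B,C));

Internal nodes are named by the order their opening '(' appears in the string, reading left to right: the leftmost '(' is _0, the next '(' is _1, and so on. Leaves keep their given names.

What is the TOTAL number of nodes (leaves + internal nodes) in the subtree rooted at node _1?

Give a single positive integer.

Answer: 8

Derivation:
Newick: ((F,(W,(J,T)),E),((M,D),G,Y),U);
Locate _1: it is the '(' at position 1 (the 2nd '(' reading left to right).
Query: subtree rooted at _1
_1: subtree_size = 1 + 7
  F: subtree_size = 1 + 0
  _2: subtree_size = 1 + 4
    W: subtree_size = 1 + 0
    _3: subtree_size = 1 + 2
      J: subtree_size = 1 + 0
      T: subtree_size = 1 + 0
  E: subtree_size = 1 + 0
Total subtree size of _1: 8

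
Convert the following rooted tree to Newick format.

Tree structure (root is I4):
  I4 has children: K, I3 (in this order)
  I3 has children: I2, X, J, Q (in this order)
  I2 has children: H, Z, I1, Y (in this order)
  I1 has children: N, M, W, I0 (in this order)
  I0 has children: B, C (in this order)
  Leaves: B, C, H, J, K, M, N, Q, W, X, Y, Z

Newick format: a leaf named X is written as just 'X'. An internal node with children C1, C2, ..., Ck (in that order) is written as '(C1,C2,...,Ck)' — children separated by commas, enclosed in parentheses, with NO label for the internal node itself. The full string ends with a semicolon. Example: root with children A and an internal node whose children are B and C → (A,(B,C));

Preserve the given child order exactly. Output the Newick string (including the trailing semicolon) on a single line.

internal I4 with children ['K', 'I3']
  leaf 'K' → 'K'
  internal I3 with children ['I2', 'X', 'J', 'Q']
    internal I2 with children ['H', 'Z', 'I1', 'Y']
      leaf 'H' → 'H'
      leaf 'Z' → 'Z'
      internal I1 with children ['N', 'M', 'W', 'I0']
        leaf 'N' → 'N'
        leaf 'M' → 'M'
        leaf 'W' → 'W'
        internal I0 with children ['B', 'C']
          leaf 'B' → 'B'
          leaf 'C' → 'C'
        → '(B,C)'
      → '(N,M,W,(B,C))'
      leaf 'Y' → 'Y'
    → '(H,Z,(N,M,W,(B,C)),Y)'
    leaf 'X' → 'X'
    leaf 'J' → 'J'
    leaf 'Q' → 'Q'
  → '((H,Z,(N,M,W,(B,C)),Y),X,J,Q)'
→ '(K,((H,Z,(N,M,W,(B,C)),Y),X,J,Q))'
Final: (K,((H,Z,(N,M,W,(B,C)),Y),X,J,Q));

Answer: (K,((H,Z,(N,M,W,(B,C)),Y),X,J,Q));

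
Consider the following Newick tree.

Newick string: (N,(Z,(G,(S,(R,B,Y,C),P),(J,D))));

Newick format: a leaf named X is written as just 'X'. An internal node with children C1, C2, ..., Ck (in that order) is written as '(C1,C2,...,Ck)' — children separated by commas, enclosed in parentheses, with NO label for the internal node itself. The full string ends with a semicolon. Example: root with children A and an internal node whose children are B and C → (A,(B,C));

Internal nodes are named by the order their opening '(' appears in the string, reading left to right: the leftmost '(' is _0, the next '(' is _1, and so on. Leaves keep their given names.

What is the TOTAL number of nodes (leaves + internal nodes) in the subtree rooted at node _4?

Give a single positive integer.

Newick: (N,(Z,(G,(S,(R,B,Y,C),P),(J,D))));
Locate _4: it is the '(' at position 12 (the 5th '(' reading left to right).
Query: subtree rooted at _4
_4: subtree_size = 1 + 4
  R: subtree_size = 1 + 0
  B: subtree_size = 1 + 0
  Y: subtree_size = 1 + 0
  C: subtree_size = 1 + 0
Total subtree size of _4: 5

Answer: 5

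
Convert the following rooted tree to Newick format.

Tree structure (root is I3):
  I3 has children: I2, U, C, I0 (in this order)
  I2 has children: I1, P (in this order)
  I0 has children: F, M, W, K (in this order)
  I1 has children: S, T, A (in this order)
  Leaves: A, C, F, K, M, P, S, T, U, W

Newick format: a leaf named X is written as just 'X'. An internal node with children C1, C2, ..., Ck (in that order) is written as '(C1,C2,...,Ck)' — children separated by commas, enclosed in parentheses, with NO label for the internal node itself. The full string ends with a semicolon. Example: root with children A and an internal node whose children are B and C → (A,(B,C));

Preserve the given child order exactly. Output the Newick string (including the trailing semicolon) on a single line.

Answer: (((S,T,A),P),U,C,(F,M,W,K));

Derivation:
internal I3 with children ['I2', 'U', 'C', 'I0']
  internal I2 with children ['I1', 'P']
    internal I1 with children ['S', 'T', 'A']
      leaf 'S' → 'S'
      leaf 'T' → 'T'
      leaf 'A' → 'A'
    → '(S,T,A)'
    leaf 'P' → 'P'
  → '((S,T,A),P)'
  leaf 'U' → 'U'
  leaf 'C' → 'C'
  internal I0 with children ['F', 'M', 'W', 'K']
    leaf 'F' → 'F'
    leaf 'M' → 'M'
    leaf 'W' → 'W'
    leaf 'K' → 'K'
  → '(F,M,W,K)'
→ '(((S,T,A),P),U,C,(F,M,W,K))'
Final: (((S,T,A),P),U,C,(F,M,W,K));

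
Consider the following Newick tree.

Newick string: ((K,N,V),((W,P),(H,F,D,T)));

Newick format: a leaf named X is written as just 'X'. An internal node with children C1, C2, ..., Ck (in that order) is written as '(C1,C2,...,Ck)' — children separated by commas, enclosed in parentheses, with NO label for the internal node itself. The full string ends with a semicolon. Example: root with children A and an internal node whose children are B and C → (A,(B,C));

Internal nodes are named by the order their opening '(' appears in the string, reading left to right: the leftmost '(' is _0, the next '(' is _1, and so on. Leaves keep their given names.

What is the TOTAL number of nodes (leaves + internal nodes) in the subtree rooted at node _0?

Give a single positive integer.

Answer: 14

Derivation:
Newick: ((K,N,V),((W,P),(H,F,D,T)));
Locate _0: it is the '(' at position 0 (the 1st '(' reading left to right).
Query: subtree rooted at _0
_0: subtree_size = 1 + 13
  _1: subtree_size = 1 + 3
    K: subtree_size = 1 + 0
    N: subtree_size = 1 + 0
    V: subtree_size = 1 + 0
  _2: subtree_size = 1 + 8
    _3: subtree_size = 1 + 2
      W: subtree_size = 1 + 0
      P: subtree_size = 1 + 0
    _4: subtree_size = 1 + 4
      H: subtree_size = 1 + 0
      F: subtree_size = 1 + 0
      D: subtree_size = 1 + 0
      T: subtree_size = 1 + 0
Total subtree size of _0: 14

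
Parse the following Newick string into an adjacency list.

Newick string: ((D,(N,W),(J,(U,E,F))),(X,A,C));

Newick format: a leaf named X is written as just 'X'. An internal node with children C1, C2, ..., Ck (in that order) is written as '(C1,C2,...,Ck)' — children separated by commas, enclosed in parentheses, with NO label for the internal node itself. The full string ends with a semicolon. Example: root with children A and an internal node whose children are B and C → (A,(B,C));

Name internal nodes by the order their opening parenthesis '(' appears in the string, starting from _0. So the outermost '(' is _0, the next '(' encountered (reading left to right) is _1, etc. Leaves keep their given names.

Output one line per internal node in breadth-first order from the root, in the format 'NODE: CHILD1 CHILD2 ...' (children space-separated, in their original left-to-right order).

Input: ((D,(N,W),(J,(U,E,F))),(X,A,C));
Scanning left-to-right, naming '(' by encounter order:
  pos 0: '(' -> open internal node _0 (depth 1)
  pos 1: '(' -> open internal node _1 (depth 2)
  pos 4: '(' -> open internal node _2 (depth 3)
  pos 8: ')' -> close internal node _2 (now at depth 2)
  pos 10: '(' -> open internal node _3 (depth 3)
  pos 13: '(' -> open internal node _4 (depth 4)
  pos 19: ')' -> close internal node _4 (now at depth 3)
  pos 20: ')' -> close internal node _3 (now at depth 2)
  pos 21: ')' -> close internal node _1 (now at depth 1)
  pos 23: '(' -> open internal node _5 (depth 2)
  pos 29: ')' -> close internal node _5 (now at depth 1)
  pos 30: ')' -> close internal node _0 (now at depth 0)
Total internal nodes: 6
BFS adjacency from root:
  _0: _1 _5
  _1: D _2 _3
  _5: X A C
  _2: N W
  _3: J _4
  _4: U E F

Answer: _0: _1 _5
_1: D _2 _3
_5: X A C
_2: N W
_3: J _4
_4: U E F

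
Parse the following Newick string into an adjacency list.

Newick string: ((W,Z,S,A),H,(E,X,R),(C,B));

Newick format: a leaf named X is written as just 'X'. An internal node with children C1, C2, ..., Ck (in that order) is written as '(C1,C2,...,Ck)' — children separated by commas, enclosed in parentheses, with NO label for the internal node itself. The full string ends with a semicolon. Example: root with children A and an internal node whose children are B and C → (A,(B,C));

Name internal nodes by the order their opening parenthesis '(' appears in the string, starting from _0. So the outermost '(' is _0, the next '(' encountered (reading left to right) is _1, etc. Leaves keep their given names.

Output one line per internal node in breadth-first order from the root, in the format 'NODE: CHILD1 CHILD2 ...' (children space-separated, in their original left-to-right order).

Answer: _0: _1 H _2 _3
_1: W Z S A
_2: E X R
_3: C B

Derivation:
Input: ((W,Z,S,A),H,(E,X,R),(C,B));
Scanning left-to-right, naming '(' by encounter order:
  pos 0: '(' -> open internal node _0 (depth 1)
  pos 1: '(' -> open internal node _1 (depth 2)
  pos 9: ')' -> close internal node _1 (now at depth 1)
  pos 13: '(' -> open internal node _2 (depth 2)
  pos 19: ')' -> close internal node _2 (now at depth 1)
  pos 21: '(' -> open internal node _3 (depth 2)
  pos 25: ')' -> close internal node _3 (now at depth 1)
  pos 26: ')' -> close internal node _0 (now at depth 0)
Total internal nodes: 4
BFS adjacency from root:
  _0: _1 H _2 _3
  _1: W Z S A
  _2: E X R
  _3: C B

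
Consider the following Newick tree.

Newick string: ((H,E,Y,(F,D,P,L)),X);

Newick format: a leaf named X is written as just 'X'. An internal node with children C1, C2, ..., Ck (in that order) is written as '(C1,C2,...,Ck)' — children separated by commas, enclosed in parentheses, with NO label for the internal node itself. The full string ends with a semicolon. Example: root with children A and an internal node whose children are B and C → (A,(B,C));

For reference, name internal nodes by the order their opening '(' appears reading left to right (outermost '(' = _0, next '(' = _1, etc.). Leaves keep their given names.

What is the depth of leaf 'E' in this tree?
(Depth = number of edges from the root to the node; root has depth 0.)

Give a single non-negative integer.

Newick: ((H,E,Y,(F,D,P,L)),X);
Naming internals by '(' encounter order: outermost '(' = _0, next = _1, ...
Query node: E
Path from root: _0 -> _1 -> E
Depth of E: 2 (number of edges from root)

Answer: 2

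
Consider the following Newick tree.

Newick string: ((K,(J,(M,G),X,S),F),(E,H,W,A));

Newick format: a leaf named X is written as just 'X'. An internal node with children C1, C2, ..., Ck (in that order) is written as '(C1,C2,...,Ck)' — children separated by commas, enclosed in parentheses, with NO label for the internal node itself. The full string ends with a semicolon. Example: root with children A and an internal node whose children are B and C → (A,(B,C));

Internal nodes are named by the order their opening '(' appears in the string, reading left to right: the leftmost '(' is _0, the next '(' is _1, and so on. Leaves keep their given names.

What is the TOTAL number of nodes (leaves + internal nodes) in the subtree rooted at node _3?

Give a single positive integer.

Newick: ((K,(J,(M,G),X,S),F),(E,H,W,A));
Locate _3: it is the '(' at position 7 (the 4th '(' reading left to right).
Query: subtree rooted at _3
_3: subtree_size = 1 + 2
  M: subtree_size = 1 + 0
  G: subtree_size = 1 + 0
Total subtree size of _3: 3

Answer: 3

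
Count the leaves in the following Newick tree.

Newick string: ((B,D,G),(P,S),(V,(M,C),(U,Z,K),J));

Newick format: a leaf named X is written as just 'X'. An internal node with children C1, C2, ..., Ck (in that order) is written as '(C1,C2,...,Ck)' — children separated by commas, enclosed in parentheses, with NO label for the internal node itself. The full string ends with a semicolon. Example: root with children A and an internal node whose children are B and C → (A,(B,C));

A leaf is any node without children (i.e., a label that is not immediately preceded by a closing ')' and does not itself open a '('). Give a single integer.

Newick: ((B,D,G),(P,S),(V,(M,C),(U,Z,K),J));
Scan left-to-right; a leaf is any maximal label run not followed by '(':
  pos 2: leaf 'B' → count = 1
  pos 4: leaf 'D' → count = 2
  pos 6: leaf 'G' → count = 3
  pos 10: leaf 'P' → count = 4
  pos 12: leaf 'S' → count = 5
  pos 16: leaf 'V' → count = 6
  pos 19: leaf 'M' → count = 7
  pos 21: leaf 'C' → count = 8
  pos 25: leaf 'U' → count = 9
  pos 27: leaf 'Z' → count = 10
  pos 29: leaf 'K' → count = 11
  pos 32: leaf 'J' → count = 12
Total leaves: 12

Answer: 12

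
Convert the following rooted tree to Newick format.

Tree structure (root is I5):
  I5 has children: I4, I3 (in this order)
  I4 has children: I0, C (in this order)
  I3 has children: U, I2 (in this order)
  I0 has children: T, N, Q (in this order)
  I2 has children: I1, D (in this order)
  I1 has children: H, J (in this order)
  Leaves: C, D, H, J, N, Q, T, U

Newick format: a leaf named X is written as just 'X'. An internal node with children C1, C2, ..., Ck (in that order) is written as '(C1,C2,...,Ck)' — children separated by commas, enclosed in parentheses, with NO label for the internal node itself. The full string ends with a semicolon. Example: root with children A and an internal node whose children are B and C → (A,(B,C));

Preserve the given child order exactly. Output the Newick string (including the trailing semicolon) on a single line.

Answer: (((T,N,Q),C),(U,((H,J),D)));

Derivation:
internal I5 with children ['I4', 'I3']
  internal I4 with children ['I0', 'C']
    internal I0 with children ['T', 'N', 'Q']
      leaf 'T' → 'T'
      leaf 'N' → 'N'
      leaf 'Q' → 'Q'
    → '(T,N,Q)'
    leaf 'C' → 'C'
  → '((T,N,Q),C)'
  internal I3 with children ['U', 'I2']
    leaf 'U' → 'U'
    internal I2 with children ['I1', 'D']
      internal I1 with children ['H', 'J']
        leaf 'H' → 'H'
        leaf 'J' → 'J'
      → '(H,J)'
      leaf 'D' → 'D'
    → '((H,J),D)'
  → '(U,((H,J),D))'
→ '(((T,N,Q),C),(U,((H,J),D)))'
Final: (((T,N,Q),C),(U,((H,J),D)));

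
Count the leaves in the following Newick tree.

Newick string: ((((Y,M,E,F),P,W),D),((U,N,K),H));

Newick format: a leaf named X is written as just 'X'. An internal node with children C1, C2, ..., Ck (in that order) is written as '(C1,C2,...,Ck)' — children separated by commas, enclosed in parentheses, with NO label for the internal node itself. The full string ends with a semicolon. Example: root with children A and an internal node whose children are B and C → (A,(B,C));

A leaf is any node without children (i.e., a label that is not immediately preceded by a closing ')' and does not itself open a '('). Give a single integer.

Answer: 11

Derivation:
Newick: ((((Y,M,E,F),P,W),D),((U,N,K),H));
Scan left-to-right; a leaf is any maximal label run not followed by '(':
  pos 4: leaf 'Y' → count = 1
  pos 6: leaf 'M' → count = 2
  pos 8: leaf 'E' → count = 3
  pos 10: leaf 'F' → count = 4
  pos 13: leaf 'P' → count = 5
  pos 15: leaf 'W' → count = 6
  pos 18: leaf 'D' → count = 7
  pos 23: leaf 'U' → count = 8
  pos 25: leaf 'N' → count = 9
  pos 27: leaf 'K' → count = 10
  pos 30: leaf 'H' → count = 11
Total leaves: 11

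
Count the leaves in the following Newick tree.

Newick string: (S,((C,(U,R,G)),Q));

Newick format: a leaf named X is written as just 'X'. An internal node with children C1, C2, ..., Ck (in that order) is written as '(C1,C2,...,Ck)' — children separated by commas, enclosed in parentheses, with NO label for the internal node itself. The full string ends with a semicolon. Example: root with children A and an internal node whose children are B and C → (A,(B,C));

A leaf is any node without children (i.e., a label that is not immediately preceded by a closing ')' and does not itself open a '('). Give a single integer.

Newick: (S,((C,(U,R,G)),Q));
Scan left-to-right; a leaf is any maximal label run not followed by '(':
  pos 1: leaf 'S' → count = 1
  pos 5: leaf 'C' → count = 2
  pos 8: leaf 'U' → count = 3
  pos 10: leaf 'R' → count = 4
  pos 12: leaf 'G' → count = 5
  pos 16: leaf 'Q' → count = 6
Total leaves: 6

Answer: 6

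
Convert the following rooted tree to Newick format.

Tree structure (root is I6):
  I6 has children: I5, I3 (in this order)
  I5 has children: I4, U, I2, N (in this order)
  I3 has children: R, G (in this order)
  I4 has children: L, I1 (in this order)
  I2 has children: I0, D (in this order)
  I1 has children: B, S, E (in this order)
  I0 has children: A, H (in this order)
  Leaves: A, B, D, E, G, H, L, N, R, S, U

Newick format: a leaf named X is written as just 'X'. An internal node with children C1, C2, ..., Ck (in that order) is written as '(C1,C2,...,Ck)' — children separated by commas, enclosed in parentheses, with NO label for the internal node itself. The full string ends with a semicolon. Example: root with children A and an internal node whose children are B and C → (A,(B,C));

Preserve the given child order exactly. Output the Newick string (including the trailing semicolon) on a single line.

internal I6 with children ['I5', 'I3']
  internal I5 with children ['I4', 'U', 'I2', 'N']
    internal I4 with children ['L', 'I1']
      leaf 'L' → 'L'
      internal I1 with children ['B', 'S', 'E']
        leaf 'B' → 'B'
        leaf 'S' → 'S'
        leaf 'E' → 'E'
      → '(B,S,E)'
    → '(L,(B,S,E))'
    leaf 'U' → 'U'
    internal I2 with children ['I0', 'D']
      internal I0 with children ['A', 'H']
        leaf 'A' → 'A'
        leaf 'H' → 'H'
      → '(A,H)'
      leaf 'D' → 'D'
    → '((A,H),D)'
    leaf 'N' → 'N'
  → '((L,(B,S,E)),U,((A,H),D),N)'
  internal I3 with children ['R', 'G']
    leaf 'R' → 'R'
    leaf 'G' → 'G'
  → '(R,G)'
→ '(((L,(B,S,E)),U,((A,H),D),N),(R,G))'
Final: (((L,(B,S,E)),U,((A,H),D),N),(R,G));

Answer: (((L,(B,S,E)),U,((A,H),D),N),(R,G));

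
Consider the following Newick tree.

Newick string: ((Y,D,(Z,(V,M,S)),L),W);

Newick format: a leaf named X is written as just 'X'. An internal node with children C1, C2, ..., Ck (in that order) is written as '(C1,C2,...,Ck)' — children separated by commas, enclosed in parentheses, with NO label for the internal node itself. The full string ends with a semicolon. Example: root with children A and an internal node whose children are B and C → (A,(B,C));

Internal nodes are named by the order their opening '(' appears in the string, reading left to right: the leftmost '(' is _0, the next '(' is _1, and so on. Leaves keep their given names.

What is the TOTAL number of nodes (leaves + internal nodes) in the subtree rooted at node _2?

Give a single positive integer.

Newick: ((Y,D,(Z,(V,M,S)),L),W);
Locate _2: it is the '(' at position 6 (the 3rd '(' reading left to right).
Query: subtree rooted at _2
_2: subtree_size = 1 + 5
  Z: subtree_size = 1 + 0
  _3: subtree_size = 1 + 3
    V: subtree_size = 1 + 0
    M: subtree_size = 1 + 0
    S: subtree_size = 1 + 0
Total subtree size of _2: 6

Answer: 6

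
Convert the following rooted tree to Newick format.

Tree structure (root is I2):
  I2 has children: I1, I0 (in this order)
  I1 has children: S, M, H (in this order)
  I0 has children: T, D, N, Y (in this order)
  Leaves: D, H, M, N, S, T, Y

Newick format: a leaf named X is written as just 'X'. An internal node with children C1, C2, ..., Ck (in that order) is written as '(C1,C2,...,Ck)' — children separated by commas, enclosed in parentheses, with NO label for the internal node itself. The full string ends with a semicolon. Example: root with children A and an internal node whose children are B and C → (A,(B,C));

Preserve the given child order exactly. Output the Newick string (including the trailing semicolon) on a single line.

internal I2 with children ['I1', 'I0']
  internal I1 with children ['S', 'M', 'H']
    leaf 'S' → 'S'
    leaf 'M' → 'M'
    leaf 'H' → 'H'
  → '(S,M,H)'
  internal I0 with children ['T', 'D', 'N', 'Y']
    leaf 'T' → 'T'
    leaf 'D' → 'D'
    leaf 'N' → 'N'
    leaf 'Y' → 'Y'
  → '(T,D,N,Y)'
→ '((S,M,H),(T,D,N,Y))'
Final: ((S,M,H),(T,D,N,Y));

Answer: ((S,M,H),(T,D,N,Y));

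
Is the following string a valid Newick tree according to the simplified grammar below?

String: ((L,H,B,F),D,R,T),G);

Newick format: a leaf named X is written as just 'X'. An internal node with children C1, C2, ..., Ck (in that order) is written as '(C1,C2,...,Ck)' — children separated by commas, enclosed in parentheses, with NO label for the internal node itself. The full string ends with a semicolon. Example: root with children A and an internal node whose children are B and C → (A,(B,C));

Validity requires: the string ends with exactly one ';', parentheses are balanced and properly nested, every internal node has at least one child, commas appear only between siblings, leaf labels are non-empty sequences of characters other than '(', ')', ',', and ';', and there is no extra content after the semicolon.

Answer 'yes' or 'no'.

Input: ((L,H,B,F),D,R,T),G);
Paren balance: 2 '(' vs 3 ')' MISMATCH
Ends with single ';': True
Full parse: FAILS (extra content after tree at pos 17)
Valid: False

Answer: no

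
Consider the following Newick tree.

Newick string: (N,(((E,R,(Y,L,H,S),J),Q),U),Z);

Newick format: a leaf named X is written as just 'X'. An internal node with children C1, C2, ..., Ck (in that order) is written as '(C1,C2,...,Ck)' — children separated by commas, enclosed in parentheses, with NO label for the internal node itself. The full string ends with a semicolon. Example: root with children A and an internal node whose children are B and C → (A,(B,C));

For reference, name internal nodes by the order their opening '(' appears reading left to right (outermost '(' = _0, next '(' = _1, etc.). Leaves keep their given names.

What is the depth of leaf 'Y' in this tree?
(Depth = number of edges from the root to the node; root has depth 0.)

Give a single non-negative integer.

Newick: (N,(((E,R,(Y,L,H,S),J),Q),U),Z);
Naming internals by '(' encounter order: outermost '(' = _0, next = _1, ...
Query node: Y
Path from root: _0 -> _1 -> _2 -> _3 -> _4 -> Y
Depth of Y: 5 (number of edges from root)

Answer: 5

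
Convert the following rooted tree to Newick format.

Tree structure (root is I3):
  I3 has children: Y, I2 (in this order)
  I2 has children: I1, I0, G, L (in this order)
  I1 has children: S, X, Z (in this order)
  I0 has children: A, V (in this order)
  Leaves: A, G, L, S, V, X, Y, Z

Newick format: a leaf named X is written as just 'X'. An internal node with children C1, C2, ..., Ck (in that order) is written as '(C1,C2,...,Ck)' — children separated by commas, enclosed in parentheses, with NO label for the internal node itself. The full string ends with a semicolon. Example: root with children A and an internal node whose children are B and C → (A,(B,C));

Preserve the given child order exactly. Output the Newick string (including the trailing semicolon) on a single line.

internal I3 with children ['Y', 'I2']
  leaf 'Y' → 'Y'
  internal I2 with children ['I1', 'I0', 'G', 'L']
    internal I1 with children ['S', 'X', 'Z']
      leaf 'S' → 'S'
      leaf 'X' → 'X'
      leaf 'Z' → 'Z'
    → '(S,X,Z)'
    internal I0 with children ['A', 'V']
      leaf 'A' → 'A'
      leaf 'V' → 'V'
    → '(A,V)'
    leaf 'G' → 'G'
    leaf 'L' → 'L'
  → '((S,X,Z),(A,V),G,L)'
→ '(Y,((S,X,Z),(A,V),G,L))'
Final: (Y,((S,X,Z),(A,V),G,L));

Answer: (Y,((S,X,Z),(A,V),G,L));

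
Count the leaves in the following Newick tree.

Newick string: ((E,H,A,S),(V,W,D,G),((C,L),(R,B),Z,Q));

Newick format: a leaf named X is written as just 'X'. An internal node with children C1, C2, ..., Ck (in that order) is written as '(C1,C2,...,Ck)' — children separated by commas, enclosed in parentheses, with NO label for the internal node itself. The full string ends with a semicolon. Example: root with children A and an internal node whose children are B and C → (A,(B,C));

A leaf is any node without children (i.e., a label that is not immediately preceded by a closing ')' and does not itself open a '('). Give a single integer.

Answer: 14

Derivation:
Newick: ((E,H,A,S),(V,W,D,G),((C,L),(R,B),Z,Q));
Scan left-to-right; a leaf is any maximal label run not followed by '(':
  pos 2: leaf 'E' → count = 1
  pos 4: leaf 'H' → count = 2
  pos 6: leaf 'A' → count = 3
  pos 8: leaf 'S' → count = 4
  pos 12: leaf 'V' → count = 5
  pos 14: leaf 'W' → count = 6
  pos 16: leaf 'D' → count = 7
  pos 18: leaf 'G' → count = 8
  pos 23: leaf 'C' → count = 9
  pos 25: leaf 'L' → count = 10
  pos 29: leaf 'R' → count = 11
  pos 31: leaf 'B' → count = 12
  pos 34: leaf 'Z' → count = 13
  pos 36: leaf 'Q' → count = 14
Total leaves: 14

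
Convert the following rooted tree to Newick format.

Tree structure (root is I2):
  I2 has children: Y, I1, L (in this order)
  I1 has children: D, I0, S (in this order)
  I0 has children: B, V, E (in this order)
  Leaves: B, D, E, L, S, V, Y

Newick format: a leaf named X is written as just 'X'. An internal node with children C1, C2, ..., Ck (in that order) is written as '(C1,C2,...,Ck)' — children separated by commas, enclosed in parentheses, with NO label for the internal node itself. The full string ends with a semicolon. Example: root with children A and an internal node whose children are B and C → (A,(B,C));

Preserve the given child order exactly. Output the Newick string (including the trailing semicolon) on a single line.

Answer: (Y,(D,(B,V,E),S),L);

Derivation:
internal I2 with children ['Y', 'I1', 'L']
  leaf 'Y' → 'Y'
  internal I1 with children ['D', 'I0', 'S']
    leaf 'D' → 'D'
    internal I0 with children ['B', 'V', 'E']
      leaf 'B' → 'B'
      leaf 'V' → 'V'
      leaf 'E' → 'E'
    → '(B,V,E)'
    leaf 'S' → 'S'
  → '(D,(B,V,E),S)'
  leaf 'L' → 'L'
→ '(Y,(D,(B,V,E),S),L)'
Final: (Y,(D,(B,V,E),S),L);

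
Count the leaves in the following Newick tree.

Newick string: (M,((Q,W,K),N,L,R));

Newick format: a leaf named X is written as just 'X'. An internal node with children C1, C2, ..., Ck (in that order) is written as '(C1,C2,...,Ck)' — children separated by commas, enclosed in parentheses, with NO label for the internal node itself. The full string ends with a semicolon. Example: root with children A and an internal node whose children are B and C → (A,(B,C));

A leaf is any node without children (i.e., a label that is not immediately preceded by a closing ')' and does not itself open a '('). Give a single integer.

Newick: (M,((Q,W,K),N,L,R));
Scan left-to-right; a leaf is any maximal label run not followed by '(':
  pos 1: leaf 'M' → count = 1
  pos 5: leaf 'Q' → count = 2
  pos 7: leaf 'W' → count = 3
  pos 9: leaf 'K' → count = 4
  pos 12: leaf 'N' → count = 5
  pos 14: leaf 'L' → count = 6
  pos 16: leaf 'R' → count = 7
Total leaves: 7

Answer: 7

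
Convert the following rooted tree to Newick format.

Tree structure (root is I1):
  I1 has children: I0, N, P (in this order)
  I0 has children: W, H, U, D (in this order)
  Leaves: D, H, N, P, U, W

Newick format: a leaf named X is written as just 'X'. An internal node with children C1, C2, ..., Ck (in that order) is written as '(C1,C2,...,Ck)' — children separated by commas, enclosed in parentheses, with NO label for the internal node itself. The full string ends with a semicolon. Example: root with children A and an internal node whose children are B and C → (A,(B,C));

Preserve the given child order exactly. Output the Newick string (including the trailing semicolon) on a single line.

Answer: ((W,H,U,D),N,P);

Derivation:
internal I1 with children ['I0', 'N', 'P']
  internal I0 with children ['W', 'H', 'U', 'D']
    leaf 'W' → 'W'
    leaf 'H' → 'H'
    leaf 'U' → 'U'
    leaf 'D' → 'D'
  → '(W,H,U,D)'
  leaf 'N' → 'N'
  leaf 'P' → 'P'
→ '((W,H,U,D),N,P)'
Final: ((W,H,U,D),N,P);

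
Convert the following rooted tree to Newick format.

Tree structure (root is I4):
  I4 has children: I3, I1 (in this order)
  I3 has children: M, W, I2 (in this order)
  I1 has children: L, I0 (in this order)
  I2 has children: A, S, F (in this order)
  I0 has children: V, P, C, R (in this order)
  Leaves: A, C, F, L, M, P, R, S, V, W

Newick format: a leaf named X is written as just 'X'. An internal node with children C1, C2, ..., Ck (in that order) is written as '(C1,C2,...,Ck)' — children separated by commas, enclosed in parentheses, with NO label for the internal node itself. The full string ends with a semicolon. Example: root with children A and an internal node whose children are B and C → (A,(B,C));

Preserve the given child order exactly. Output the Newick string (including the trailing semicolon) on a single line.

Answer: ((M,W,(A,S,F)),(L,(V,P,C,R)));

Derivation:
internal I4 with children ['I3', 'I1']
  internal I3 with children ['M', 'W', 'I2']
    leaf 'M' → 'M'
    leaf 'W' → 'W'
    internal I2 with children ['A', 'S', 'F']
      leaf 'A' → 'A'
      leaf 'S' → 'S'
      leaf 'F' → 'F'
    → '(A,S,F)'
  → '(M,W,(A,S,F))'
  internal I1 with children ['L', 'I0']
    leaf 'L' → 'L'
    internal I0 with children ['V', 'P', 'C', 'R']
      leaf 'V' → 'V'
      leaf 'P' → 'P'
      leaf 'C' → 'C'
      leaf 'R' → 'R'
    → '(V,P,C,R)'
  → '(L,(V,P,C,R))'
→ '((M,W,(A,S,F)),(L,(V,P,C,R)))'
Final: ((M,W,(A,S,F)),(L,(V,P,C,R)));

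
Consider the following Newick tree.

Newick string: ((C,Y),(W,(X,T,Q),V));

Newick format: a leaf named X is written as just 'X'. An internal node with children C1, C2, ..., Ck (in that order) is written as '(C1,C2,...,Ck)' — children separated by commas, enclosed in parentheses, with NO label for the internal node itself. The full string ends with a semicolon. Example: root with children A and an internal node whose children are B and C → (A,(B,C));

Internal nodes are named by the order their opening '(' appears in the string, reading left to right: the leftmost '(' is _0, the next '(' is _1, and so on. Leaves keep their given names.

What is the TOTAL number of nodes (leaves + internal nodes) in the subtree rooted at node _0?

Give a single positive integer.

Newick: ((C,Y),(W,(X,T,Q),V));
Locate _0: it is the '(' at position 0 (the 1st '(' reading left to right).
Query: subtree rooted at _0
_0: subtree_size = 1 + 10
  _1: subtree_size = 1 + 2
    C: subtree_size = 1 + 0
    Y: subtree_size = 1 + 0
  _2: subtree_size = 1 + 6
    W: subtree_size = 1 + 0
    _3: subtree_size = 1 + 3
      X: subtree_size = 1 + 0
      T: subtree_size = 1 + 0
      Q: subtree_size = 1 + 0
    V: subtree_size = 1 + 0
Total subtree size of _0: 11

Answer: 11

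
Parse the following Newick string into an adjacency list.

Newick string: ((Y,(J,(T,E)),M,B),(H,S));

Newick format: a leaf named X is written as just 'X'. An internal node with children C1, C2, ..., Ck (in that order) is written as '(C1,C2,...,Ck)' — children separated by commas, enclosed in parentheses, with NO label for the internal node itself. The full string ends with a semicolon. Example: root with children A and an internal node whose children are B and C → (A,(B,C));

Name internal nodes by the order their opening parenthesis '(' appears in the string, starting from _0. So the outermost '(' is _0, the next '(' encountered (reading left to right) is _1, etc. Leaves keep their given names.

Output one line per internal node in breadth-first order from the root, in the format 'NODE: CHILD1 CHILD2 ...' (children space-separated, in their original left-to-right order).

Answer: _0: _1 _4
_1: Y _2 M B
_4: H S
_2: J _3
_3: T E

Derivation:
Input: ((Y,(J,(T,E)),M,B),(H,S));
Scanning left-to-right, naming '(' by encounter order:
  pos 0: '(' -> open internal node _0 (depth 1)
  pos 1: '(' -> open internal node _1 (depth 2)
  pos 4: '(' -> open internal node _2 (depth 3)
  pos 7: '(' -> open internal node _3 (depth 4)
  pos 11: ')' -> close internal node _3 (now at depth 3)
  pos 12: ')' -> close internal node _2 (now at depth 2)
  pos 17: ')' -> close internal node _1 (now at depth 1)
  pos 19: '(' -> open internal node _4 (depth 2)
  pos 23: ')' -> close internal node _4 (now at depth 1)
  pos 24: ')' -> close internal node _0 (now at depth 0)
Total internal nodes: 5
BFS adjacency from root:
  _0: _1 _4
  _1: Y _2 M B
  _4: H S
  _2: J _3
  _3: T E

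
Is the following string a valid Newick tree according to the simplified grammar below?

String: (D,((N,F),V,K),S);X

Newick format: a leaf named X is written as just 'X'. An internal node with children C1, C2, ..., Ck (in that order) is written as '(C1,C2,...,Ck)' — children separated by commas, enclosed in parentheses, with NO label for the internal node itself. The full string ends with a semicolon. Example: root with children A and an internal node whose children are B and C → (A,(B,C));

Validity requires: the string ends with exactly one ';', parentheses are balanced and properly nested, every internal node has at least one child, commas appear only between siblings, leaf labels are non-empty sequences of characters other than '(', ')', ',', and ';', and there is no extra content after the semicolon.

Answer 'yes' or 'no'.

Input: (D,((N,F),V,K),S);X
Paren balance: 3 '(' vs 3 ')' OK
Ends with single ';': False
Full parse: FAILS (must end with ;)
Valid: False

Answer: no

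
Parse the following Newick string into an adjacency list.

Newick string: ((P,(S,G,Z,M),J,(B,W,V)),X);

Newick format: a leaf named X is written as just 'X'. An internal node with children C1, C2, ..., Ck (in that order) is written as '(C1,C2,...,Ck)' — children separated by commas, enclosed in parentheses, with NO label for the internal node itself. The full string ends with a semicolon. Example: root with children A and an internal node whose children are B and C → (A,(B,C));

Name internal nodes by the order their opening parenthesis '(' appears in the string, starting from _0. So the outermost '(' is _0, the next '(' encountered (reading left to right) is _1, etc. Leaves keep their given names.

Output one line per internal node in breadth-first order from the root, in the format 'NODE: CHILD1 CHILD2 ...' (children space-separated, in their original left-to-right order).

Answer: _0: _1 X
_1: P _2 J _3
_2: S G Z M
_3: B W V

Derivation:
Input: ((P,(S,G,Z,M),J,(B,W,V)),X);
Scanning left-to-right, naming '(' by encounter order:
  pos 0: '(' -> open internal node _0 (depth 1)
  pos 1: '(' -> open internal node _1 (depth 2)
  pos 4: '(' -> open internal node _2 (depth 3)
  pos 12: ')' -> close internal node _2 (now at depth 2)
  pos 16: '(' -> open internal node _3 (depth 3)
  pos 22: ')' -> close internal node _3 (now at depth 2)
  pos 23: ')' -> close internal node _1 (now at depth 1)
  pos 26: ')' -> close internal node _0 (now at depth 0)
Total internal nodes: 4
BFS adjacency from root:
  _0: _1 X
  _1: P _2 J _3
  _2: S G Z M
  _3: B W V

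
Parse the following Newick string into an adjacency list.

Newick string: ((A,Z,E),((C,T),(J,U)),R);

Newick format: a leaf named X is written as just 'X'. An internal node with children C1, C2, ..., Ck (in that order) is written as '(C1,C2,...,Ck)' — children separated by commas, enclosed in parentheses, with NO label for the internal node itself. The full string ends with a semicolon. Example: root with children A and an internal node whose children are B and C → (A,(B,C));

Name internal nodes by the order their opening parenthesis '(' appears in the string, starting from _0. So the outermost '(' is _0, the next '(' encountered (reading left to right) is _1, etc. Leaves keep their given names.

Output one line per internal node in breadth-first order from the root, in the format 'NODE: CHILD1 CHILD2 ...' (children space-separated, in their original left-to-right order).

Input: ((A,Z,E),((C,T),(J,U)),R);
Scanning left-to-right, naming '(' by encounter order:
  pos 0: '(' -> open internal node _0 (depth 1)
  pos 1: '(' -> open internal node _1 (depth 2)
  pos 7: ')' -> close internal node _1 (now at depth 1)
  pos 9: '(' -> open internal node _2 (depth 2)
  pos 10: '(' -> open internal node _3 (depth 3)
  pos 14: ')' -> close internal node _3 (now at depth 2)
  pos 16: '(' -> open internal node _4 (depth 3)
  pos 20: ')' -> close internal node _4 (now at depth 2)
  pos 21: ')' -> close internal node _2 (now at depth 1)
  pos 24: ')' -> close internal node _0 (now at depth 0)
Total internal nodes: 5
BFS adjacency from root:
  _0: _1 _2 R
  _1: A Z E
  _2: _3 _4
  _3: C T
  _4: J U

Answer: _0: _1 _2 R
_1: A Z E
_2: _3 _4
_3: C T
_4: J U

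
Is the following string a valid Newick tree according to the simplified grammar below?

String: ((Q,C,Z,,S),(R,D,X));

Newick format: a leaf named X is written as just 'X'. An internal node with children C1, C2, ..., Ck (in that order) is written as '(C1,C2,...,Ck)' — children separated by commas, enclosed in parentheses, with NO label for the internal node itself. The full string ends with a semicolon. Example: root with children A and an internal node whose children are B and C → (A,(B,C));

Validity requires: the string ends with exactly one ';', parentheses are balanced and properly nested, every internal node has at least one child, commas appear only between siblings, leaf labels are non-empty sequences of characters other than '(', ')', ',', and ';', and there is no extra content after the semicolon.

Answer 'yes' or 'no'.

Answer: no

Derivation:
Input: ((Q,C,Z,,S),(R,D,X));
Paren balance: 3 '(' vs 3 ')' OK
Ends with single ';': True
Full parse: FAILS (empty leaf label at pos 8)
Valid: False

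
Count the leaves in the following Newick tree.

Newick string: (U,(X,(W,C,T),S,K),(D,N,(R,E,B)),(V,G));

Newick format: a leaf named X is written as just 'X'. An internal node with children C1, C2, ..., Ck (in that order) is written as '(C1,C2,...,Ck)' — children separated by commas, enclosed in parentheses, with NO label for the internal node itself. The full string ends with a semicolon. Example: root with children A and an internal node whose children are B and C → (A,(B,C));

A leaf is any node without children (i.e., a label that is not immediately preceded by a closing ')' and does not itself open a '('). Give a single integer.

Answer: 14

Derivation:
Newick: (U,(X,(W,C,T),S,K),(D,N,(R,E,B)),(V,G));
Scan left-to-right; a leaf is any maximal label run not followed by '(':
  pos 1: leaf 'U' → count = 1
  pos 4: leaf 'X' → count = 2
  pos 7: leaf 'W' → count = 3
  pos 9: leaf 'C' → count = 4
  pos 11: leaf 'T' → count = 5
  pos 14: leaf 'S' → count = 6
  pos 16: leaf 'K' → count = 7
  pos 20: leaf 'D' → count = 8
  pos 22: leaf 'N' → count = 9
  pos 25: leaf 'R' → count = 10
  pos 27: leaf 'E' → count = 11
  pos 29: leaf 'B' → count = 12
  pos 34: leaf 'V' → count = 13
  pos 36: leaf 'G' → count = 14
Total leaves: 14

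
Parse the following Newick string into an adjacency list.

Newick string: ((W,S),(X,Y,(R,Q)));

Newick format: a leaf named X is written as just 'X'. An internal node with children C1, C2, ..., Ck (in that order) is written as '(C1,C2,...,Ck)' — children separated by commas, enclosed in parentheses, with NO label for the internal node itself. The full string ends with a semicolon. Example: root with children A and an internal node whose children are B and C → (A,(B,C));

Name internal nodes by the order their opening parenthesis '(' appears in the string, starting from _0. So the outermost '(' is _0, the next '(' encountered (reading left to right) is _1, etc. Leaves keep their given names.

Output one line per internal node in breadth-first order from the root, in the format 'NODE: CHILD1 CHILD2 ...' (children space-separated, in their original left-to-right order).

Input: ((W,S),(X,Y,(R,Q)));
Scanning left-to-right, naming '(' by encounter order:
  pos 0: '(' -> open internal node _0 (depth 1)
  pos 1: '(' -> open internal node _1 (depth 2)
  pos 5: ')' -> close internal node _1 (now at depth 1)
  pos 7: '(' -> open internal node _2 (depth 2)
  pos 12: '(' -> open internal node _3 (depth 3)
  pos 16: ')' -> close internal node _3 (now at depth 2)
  pos 17: ')' -> close internal node _2 (now at depth 1)
  pos 18: ')' -> close internal node _0 (now at depth 0)
Total internal nodes: 4
BFS adjacency from root:
  _0: _1 _2
  _1: W S
  _2: X Y _3
  _3: R Q

Answer: _0: _1 _2
_1: W S
_2: X Y _3
_3: R Q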